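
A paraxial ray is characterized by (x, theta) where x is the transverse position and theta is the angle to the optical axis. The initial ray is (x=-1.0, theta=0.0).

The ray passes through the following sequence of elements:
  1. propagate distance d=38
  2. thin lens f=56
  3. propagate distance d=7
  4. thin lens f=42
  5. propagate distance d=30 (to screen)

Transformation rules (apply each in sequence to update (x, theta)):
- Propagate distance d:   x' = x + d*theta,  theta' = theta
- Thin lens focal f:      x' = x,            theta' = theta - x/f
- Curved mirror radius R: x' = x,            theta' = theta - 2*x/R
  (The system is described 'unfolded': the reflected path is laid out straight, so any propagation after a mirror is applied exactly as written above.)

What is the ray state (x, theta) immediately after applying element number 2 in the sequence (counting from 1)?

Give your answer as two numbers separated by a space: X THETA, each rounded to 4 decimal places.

Initial: x=-1.0000 theta=0.0000
After 1 (propagate distance d=38): x=-1.0000 theta=0.0000
After 2 (thin lens f=56): x=-1.0000 theta=1/56 (≈0.0179)
Rounded to 4 decimal places: x = -1.0000, theta = 0.0179

Answer: -1.0000 0.0179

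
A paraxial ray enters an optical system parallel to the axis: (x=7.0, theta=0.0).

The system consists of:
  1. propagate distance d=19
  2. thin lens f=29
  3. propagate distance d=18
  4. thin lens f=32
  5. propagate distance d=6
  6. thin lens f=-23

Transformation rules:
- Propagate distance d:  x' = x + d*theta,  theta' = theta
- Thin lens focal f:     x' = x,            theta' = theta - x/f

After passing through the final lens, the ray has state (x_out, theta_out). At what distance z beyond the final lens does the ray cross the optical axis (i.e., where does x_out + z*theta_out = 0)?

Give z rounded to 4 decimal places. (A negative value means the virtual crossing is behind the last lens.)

Initial: x=7.0000 theta=0.0000
After 1 (propagate distance d=19): x=7.0000 theta=0.0000
After 2 (thin lens f=29): x=7.0000 theta=-7/29 (≈-0.2414)
After 3 (propagate distance d=18): x=77/29 (≈2.6552) theta=-7/29 (≈-0.2414)
After 4 (thin lens f=32): x=77/29 (≈2.6552) theta=-301/928 (≈-0.3244)
After 5 (propagate distance d=6): x=329/464 (≈0.7091) theta=-301/928 (≈-0.3244)
After 6 (thin lens f=-23): x=329/464 (≈0.7091) theta=-6265/21344 (≈-0.2935)
z_focus = -x_out/theta_out = -(329/464)/(-6265/21344) = 2162/895 ≈ 2.4156
Rounded to 4 decimal places: z = 2.4156

Answer: 2.4156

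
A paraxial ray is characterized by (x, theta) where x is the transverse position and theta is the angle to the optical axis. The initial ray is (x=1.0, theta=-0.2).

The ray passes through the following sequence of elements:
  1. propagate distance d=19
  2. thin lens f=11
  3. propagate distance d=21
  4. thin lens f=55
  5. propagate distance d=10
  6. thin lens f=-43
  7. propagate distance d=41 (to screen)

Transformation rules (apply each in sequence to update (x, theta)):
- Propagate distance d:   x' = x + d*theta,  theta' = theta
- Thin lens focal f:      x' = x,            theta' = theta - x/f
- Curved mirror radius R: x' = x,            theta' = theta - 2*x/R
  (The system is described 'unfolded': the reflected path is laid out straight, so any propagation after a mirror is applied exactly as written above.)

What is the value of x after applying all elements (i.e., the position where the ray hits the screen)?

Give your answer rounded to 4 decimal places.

Initial: x=1.0000 theta=-0.2000
After 1 (propagate distance d=19): x=-2.8000 theta=-0.2000
After 2 (thin lens f=11): x=-2.8000 theta=3/55 (≈0.0545)
After 3 (propagate distance d=21): x=-91/55 (≈-1.6545) theta=3/55 (≈0.0545)
After 4 (thin lens f=55): x=-91/55 (≈-1.6545) theta=256/3025 (≈0.0846)
After 5 (propagate distance d=10): x=-489/605 (≈-0.8083) theta=256/3025 (≈0.0846)
After 6 (thin lens f=-43): x=-489/605 (≈-0.8083) theta=8563/130075 (≈0.0658)
After 7 (propagate distance d=41 (to screen)): x=245948/130075 (≈1.8908) theta=8563/130075 (≈0.0658)
Rounded to 4 decimal places: x = 1.8908

Answer: 1.8908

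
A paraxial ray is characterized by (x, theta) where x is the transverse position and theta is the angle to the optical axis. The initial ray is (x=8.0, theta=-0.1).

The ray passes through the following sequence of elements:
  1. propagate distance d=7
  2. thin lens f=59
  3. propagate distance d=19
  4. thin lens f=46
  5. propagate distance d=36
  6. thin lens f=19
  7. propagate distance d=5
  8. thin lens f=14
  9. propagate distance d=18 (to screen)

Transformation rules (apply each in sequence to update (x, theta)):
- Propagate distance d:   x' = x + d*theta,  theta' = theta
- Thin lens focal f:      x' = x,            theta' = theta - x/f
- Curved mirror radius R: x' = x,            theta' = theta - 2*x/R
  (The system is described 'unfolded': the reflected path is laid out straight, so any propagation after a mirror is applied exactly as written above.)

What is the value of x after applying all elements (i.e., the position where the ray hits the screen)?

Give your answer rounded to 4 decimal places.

Answer: 3.7525

Derivation:
Initial: x=8.0000 theta=-0.1000
After 1 (propagate distance d=7): x=7.3000 theta=-0.1000
After 2 (thin lens f=59): x=7.3000 theta=-66/295 (≈-0.2237)
After 3 (propagate distance d=19): x=1799/590 (≈3.0492) theta=-66/295 (≈-0.2237)
After 4 (thin lens f=46): x=1799/590 (≈3.0492) theta=-7871/27140 (≈-0.2900)
After 5 (propagate distance d=36): x=-100301/13570 (≈-7.3914) theta=-7871/27140 (≈-0.2900)
After 6 (thin lens f=19): x=-100301/13570 (≈-7.3914) theta=2687/27140 (≈0.0990)
After 7 (propagate distance d=5): x=-187167/27140 (≈-6.8964) theta=2687/27140 (≈0.0990)
After 8 (thin lens f=14): x=-187167/27140 (≈-6.8964) theta=44957/75992 (≈0.5916)
After 9 (propagate distance d=18 (to screen)): x=178224/47495 (≈3.7525) theta=44957/75992 (≈0.5916)
Rounded to 4 decimal places: x = 3.7525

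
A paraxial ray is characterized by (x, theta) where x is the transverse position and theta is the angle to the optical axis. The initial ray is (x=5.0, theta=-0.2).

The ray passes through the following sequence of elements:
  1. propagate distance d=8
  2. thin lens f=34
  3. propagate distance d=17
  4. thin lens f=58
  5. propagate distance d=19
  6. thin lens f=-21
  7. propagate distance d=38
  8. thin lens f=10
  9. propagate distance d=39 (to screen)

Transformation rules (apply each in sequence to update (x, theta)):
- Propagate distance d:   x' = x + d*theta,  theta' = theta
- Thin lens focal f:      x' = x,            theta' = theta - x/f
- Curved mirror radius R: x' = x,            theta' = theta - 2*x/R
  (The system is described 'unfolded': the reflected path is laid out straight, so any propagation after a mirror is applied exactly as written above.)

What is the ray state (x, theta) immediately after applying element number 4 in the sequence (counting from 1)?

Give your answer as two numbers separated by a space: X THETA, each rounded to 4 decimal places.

Answer: -1.7000 -0.2707

Derivation:
Initial: x=5.0000 theta=-0.2000
After 1 (propagate distance d=8): x=3.4000 theta=-0.2000
After 2 (thin lens f=34): x=3.4000 theta=-0.3000
After 3 (propagate distance d=17): x=-1.7000 theta=-0.3000
After 4 (thin lens f=58): x=-1.7000 theta=-157/580 (≈-0.2707)
Rounded to 4 decimal places: x = -1.7000, theta = -0.2707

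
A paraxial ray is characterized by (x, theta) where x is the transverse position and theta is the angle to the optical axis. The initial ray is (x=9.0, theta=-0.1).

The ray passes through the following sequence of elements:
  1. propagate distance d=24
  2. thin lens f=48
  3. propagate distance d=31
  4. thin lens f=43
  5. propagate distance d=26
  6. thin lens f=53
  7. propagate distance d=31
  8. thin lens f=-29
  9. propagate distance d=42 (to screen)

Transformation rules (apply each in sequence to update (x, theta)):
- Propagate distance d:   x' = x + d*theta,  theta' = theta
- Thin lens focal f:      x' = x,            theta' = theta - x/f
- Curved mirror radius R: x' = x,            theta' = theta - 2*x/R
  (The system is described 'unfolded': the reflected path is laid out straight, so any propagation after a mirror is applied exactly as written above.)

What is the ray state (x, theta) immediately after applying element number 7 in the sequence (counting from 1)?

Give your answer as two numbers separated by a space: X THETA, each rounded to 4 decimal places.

Answer: -9.5011 -0.0976

Derivation:
Initial: x=9.0000 theta=-0.1000
After 1 (propagate distance d=24): x=6.6000 theta=-0.1000
After 2 (thin lens f=48): x=6.6000 theta=-0.2375
After 3 (propagate distance d=31): x=-0.7625 theta=-0.2375
After 4 (thin lens f=43): x=-0.7625 theta=-189/860 (≈-0.2198)
After 5 (propagate distance d=26): x=-22279/3440 (≈-6.4765) theta=-189/860 (≈-0.2198)
After 6 (thin lens f=53): x=-22279/3440 (≈-6.4765) theta=-17789/182320 (≈-0.0976)
After 7 (propagate distance d=31): x=-866123/91160 (≈-9.5011) theta=-17789/182320 (≈-0.0976)
Rounded to 4 decimal places: x = -9.5011, theta = -0.0976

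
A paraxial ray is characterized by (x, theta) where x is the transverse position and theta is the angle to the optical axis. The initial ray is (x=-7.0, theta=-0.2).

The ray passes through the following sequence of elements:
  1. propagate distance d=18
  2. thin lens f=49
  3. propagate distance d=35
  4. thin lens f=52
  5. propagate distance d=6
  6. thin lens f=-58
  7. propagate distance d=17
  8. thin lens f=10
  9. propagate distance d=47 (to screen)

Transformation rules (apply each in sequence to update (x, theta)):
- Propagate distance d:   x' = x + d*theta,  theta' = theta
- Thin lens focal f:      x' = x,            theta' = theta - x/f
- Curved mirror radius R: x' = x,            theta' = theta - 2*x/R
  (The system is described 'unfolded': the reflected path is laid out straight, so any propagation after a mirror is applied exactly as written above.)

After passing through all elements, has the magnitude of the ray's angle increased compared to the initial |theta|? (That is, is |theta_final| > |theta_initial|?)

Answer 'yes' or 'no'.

Initial: x=-7.0000 theta=-0.2000
After 1 (propagate distance d=18): x=-10.6000 theta=-0.2000
After 2 (thin lens f=49): x=-10.6000 theta=4/245 (≈0.0163)
After 3 (propagate distance d=35): x=-351/35 (≈-10.0286) theta=4/245 (≈0.0163)
After 4 (thin lens f=52): x=-351/35 (≈-10.0286) theta=41/196 (≈0.2092)
After 5 (propagate distance d=6): x=-4299/490 (≈-8.7735) theta=41/196 (≈0.2092)
After 6 (thin lens f=-58): x=-4299/490 (≈-8.7735) theta=823/14210 (≈0.0579)
After 7 (propagate distance d=17): x=-11068/1421 (≈-7.7889) theta=823/14210 (≈0.0579)
After 8 (thin lens f=10): x=-11068/1421 (≈-7.7889) theta=11891/14210 (≈0.8368)
After 9 (propagate distance d=47 (to screen)): x=448197/14210 (≈31.5410) theta=11891/14210 (≈0.8368)
|theta_initial|=0.2000 |theta_final|=11891/14210 (≈0.8368) -> increased

Answer: yes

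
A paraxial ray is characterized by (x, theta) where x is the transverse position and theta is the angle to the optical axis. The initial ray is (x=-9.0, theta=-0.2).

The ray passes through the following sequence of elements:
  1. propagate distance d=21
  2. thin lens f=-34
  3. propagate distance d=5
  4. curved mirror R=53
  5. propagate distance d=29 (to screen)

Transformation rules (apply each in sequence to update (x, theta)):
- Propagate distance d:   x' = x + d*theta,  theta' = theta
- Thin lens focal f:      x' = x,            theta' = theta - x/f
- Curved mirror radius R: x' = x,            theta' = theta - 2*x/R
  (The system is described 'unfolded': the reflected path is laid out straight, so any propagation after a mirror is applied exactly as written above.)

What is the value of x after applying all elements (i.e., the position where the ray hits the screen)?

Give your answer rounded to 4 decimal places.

Initial: x=-9.0000 theta=-0.2000
After 1 (propagate distance d=21): x=-13.2000 theta=-0.2000
After 2 (thin lens f=-34): x=-13.2000 theta=-10/17 (≈-0.5882)
After 3 (propagate distance d=5): x=-1372/85 (≈-16.1412) theta=-10/17 (≈-0.5882)
After 4 (curved mirror R=53): x=-1372/85 (≈-16.1412) theta=94/4505 (≈0.0209)
After 5 (propagate distance d=29 (to screen)): x=-13998/901 (≈-15.5361) theta=94/4505 (≈0.0209)
Rounded to 4 decimal places: x = -15.5361

Answer: -15.5361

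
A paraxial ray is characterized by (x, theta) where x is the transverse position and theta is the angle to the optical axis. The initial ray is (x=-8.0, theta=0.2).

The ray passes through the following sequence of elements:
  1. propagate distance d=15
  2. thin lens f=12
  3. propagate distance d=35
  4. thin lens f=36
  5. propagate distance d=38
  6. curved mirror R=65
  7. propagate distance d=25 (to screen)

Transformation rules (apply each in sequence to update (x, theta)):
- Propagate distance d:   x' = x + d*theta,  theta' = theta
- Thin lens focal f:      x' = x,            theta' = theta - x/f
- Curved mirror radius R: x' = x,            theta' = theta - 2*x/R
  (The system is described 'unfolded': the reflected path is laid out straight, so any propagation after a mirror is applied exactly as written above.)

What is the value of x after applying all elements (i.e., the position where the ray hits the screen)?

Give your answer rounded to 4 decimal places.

Answer: 9.0955

Derivation:
Initial: x=-8.0000 theta=0.2000
After 1 (propagate distance d=15): x=-5.0000 theta=0.2000
After 2 (thin lens f=12): x=-5.0000 theta=37/60 (≈0.6167)
After 3 (propagate distance d=35): x=199/12 (≈16.5833) theta=37/60 (≈0.6167)
After 4 (thin lens f=36): x=199/12 (≈16.5833) theta=337/2160 (≈0.1560)
After 5 (propagate distance d=38): x=24313/1080 (≈22.5120) theta=337/2160 (≈0.1560)
After 6 (curved mirror R=65): x=24313/1080 (≈22.5120) theta=-75347/140400 (≈-0.5367)
After 7 (propagate distance d=25 (to screen)): x=255403/28080 (≈9.0955) theta=-75347/140400 (≈-0.5367)
Rounded to 4 decimal places: x = 9.0955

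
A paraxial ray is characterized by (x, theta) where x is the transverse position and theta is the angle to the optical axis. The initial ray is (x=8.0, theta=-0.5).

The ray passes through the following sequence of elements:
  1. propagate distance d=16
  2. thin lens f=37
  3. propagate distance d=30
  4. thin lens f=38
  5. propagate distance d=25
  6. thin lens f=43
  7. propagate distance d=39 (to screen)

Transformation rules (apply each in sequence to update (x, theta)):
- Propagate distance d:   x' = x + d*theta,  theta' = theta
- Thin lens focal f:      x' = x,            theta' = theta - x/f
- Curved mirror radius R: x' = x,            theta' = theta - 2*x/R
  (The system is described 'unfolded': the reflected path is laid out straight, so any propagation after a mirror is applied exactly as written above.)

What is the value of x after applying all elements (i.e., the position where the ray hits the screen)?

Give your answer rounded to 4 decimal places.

Initial: x=8.0000 theta=-0.5000
After 1 (propagate distance d=16): x=0.0000 theta=-0.5000
After 2 (thin lens f=37): x=0.0000 theta=-0.5000
After 3 (propagate distance d=30): x=-15.0000 theta=-0.5000
After 4 (thin lens f=38): x=-15.0000 theta=-2/19 (≈-0.1053)
After 5 (propagate distance d=25): x=-335/19 (≈-17.6316) theta=-2/19 (≈-0.1053)
After 6 (thin lens f=43): x=-335/19 (≈-17.6316) theta=249/817 (≈0.3048)
After 7 (propagate distance d=39 (to screen)): x=-4694/817 (≈-5.7454) theta=249/817 (≈0.3048)
Rounded to 4 decimal places: x = -5.7454

Answer: -5.7454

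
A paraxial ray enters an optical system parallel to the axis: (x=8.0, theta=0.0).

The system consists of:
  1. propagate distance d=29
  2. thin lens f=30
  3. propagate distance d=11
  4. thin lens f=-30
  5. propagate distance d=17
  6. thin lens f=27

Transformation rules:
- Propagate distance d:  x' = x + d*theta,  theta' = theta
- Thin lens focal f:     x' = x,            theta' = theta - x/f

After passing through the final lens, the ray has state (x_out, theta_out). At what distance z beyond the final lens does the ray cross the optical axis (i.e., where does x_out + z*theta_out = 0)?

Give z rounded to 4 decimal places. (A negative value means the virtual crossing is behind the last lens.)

Initial: x=8.0000 theta=0.0000
After 1 (propagate distance d=29): x=8.0000 theta=0.0000
After 2 (thin lens f=30): x=8.0000 theta=-4/15 (≈-0.2667)
After 3 (propagate distance d=11): x=76/15 (≈5.0667) theta=-4/15 (≈-0.2667)
After 4 (thin lens f=-30): x=76/15 (≈5.0667) theta=-22/225 (≈-0.0978)
After 5 (propagate distance d=17): x=766/225 (≈3.4044) theta=-22/225 (≈-0.0978)
After 6 (thin lens f=27): x=766/225 (≈3.4044) theta=-272/1215 (≈-0.2239)
z_focus = -x_out/theta_out = -(766/225)/(-272/1215) = 10341/680 ≈ 15.2074
Rounded to 4 decimal places: z = 15.2074

Answer: 15.2074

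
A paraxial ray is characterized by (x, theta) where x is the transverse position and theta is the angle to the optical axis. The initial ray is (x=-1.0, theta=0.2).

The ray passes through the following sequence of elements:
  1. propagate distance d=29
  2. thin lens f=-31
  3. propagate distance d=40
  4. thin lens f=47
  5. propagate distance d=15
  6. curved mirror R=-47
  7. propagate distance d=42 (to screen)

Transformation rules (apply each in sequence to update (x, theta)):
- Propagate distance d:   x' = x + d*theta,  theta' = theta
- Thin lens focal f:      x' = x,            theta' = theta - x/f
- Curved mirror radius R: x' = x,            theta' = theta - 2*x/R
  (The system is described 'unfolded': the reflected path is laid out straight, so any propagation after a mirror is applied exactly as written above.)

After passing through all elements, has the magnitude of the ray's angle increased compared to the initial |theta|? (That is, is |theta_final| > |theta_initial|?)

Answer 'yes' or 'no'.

Answer: yes

Derivation:
Initial: x=-1.0000 theta=0.2000
After 1 (propagate distance d=29): x=4.8000 theta=0.2000
After 2 (thin lens f=-31): x=4.8000 theta=11/31 (≈0.3548)
After 3 (propagate distance d=40): x=2944/155 (≈18.9935) theta=11/31 (≈0.3548)
After 4 (thin lens f=47): x=2944/155 (≈18.9935) theta=-359/7285 (≈-0.0493)
After 5 (propagate distance d=15): x=132983/7285 (≈18.2544) theta=-359/7285 (≈-0.0493)
After 6 (curved mirror R=-47): x=132983/7285 (≈18.2544) theta=249093/342395 (≈0.7275)
After 7 (propagate distance d=42 (to screen)): x=16712107/342395 (≈48.8094) theta=249093/342395 (≈0.7275)
|theta_initial|=0.2000 |theta_final|=249093/342395 (≈0.7275) -> increased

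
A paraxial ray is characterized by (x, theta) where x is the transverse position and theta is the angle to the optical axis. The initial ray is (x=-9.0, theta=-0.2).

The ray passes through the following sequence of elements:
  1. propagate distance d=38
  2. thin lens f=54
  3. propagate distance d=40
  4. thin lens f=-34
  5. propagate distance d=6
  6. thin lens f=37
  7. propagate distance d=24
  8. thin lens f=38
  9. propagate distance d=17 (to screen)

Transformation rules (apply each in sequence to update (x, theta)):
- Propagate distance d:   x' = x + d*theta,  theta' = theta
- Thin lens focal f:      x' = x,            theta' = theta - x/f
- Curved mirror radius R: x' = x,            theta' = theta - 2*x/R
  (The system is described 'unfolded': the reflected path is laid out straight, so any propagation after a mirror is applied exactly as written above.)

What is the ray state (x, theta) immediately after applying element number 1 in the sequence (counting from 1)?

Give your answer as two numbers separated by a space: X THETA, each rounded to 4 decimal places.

Answer: -16.6000 -0.2000

Derivation:
Initial: x=-9.0000 theta=-0.2000
After 1 (propagate distance d=38): x=-16.6000 theta=-0.2000
Rounded to 4 decimal places: x = -16.6000, theta = -0.2000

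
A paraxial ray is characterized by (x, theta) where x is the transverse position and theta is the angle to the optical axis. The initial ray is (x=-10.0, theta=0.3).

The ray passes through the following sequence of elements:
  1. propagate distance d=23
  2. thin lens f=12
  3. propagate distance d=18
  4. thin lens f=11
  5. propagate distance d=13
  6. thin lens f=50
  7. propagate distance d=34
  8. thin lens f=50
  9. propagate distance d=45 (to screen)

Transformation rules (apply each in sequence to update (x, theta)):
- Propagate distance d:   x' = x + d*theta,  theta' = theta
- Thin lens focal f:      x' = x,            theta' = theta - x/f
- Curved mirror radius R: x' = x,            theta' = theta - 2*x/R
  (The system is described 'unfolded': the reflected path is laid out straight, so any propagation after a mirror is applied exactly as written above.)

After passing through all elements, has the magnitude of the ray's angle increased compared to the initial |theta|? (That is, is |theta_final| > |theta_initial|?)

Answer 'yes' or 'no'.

Answer: no

Derivation:
Initial: x=-10.0000 theta=0.3000
After 1 (propagate distance d=23): x=-3.1000 theta=0.3000
After 2 (thin lens f=12): x=-3.1000 theta=67/120 (≈0.5583)
After 3 (propagate distance d=18): x=6.9500 theta=67/120 (≈0.5583)
After 4 (thin lens f=11): x=6.9500 theta=-97/1320 (≈-0.0735)
After 5 (propagate distance d=13): x=7913/1320 (≈5.9947) theta=-97/1320 (≈-0.0735)
After 6 (thin lens f=50): x=7913/1320 (≈5.9947) theta=-12763/66000 (≈-0.1934)
After 7 (propagate distance d=34): x=-3191/5500 (≈-0.5802) theta=-12763/66000 (≈-0.1934)
After 8 (thin lens f=50): x=-3191/5500 (≈-0.5802) theta=-299929/1650000 (≈-0.1818)
After 9 (propagate distance d=45 (to screen)): x=-963607/110000 (≈-8.7601) theta=-299929/1650000 (≈-0.1818)
|theta_initial|=0.3000 |theta_final|=299929/1650000 (≈0.1818) -> not increased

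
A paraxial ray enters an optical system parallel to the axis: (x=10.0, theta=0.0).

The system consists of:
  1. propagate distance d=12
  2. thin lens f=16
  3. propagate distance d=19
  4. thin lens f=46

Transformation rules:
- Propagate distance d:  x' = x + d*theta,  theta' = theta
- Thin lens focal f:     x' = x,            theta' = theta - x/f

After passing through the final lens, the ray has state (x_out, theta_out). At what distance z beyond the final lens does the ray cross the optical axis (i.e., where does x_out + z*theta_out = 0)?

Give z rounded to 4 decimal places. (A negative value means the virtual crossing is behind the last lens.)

Initial: x=10.0000 theta=0.0000
After 1 (propagate distance d=12): x=10.0000 theta=0.0000
After 2 (thin lens f=16): x=10.0000 theta=-0.6250
After 3 (propagate distance d=19): x=-1.8750 theta=-0.6250
After 4 (thin lens f=46): x=-1.8750 theta=-215/368 (≈-0.5842)
z_focus = -x_out/theta_out = -(-1.8750)/(-215/368) = -138/43 ≈ -3.2093
Rounded to 4 decimal places: z = -3.2093

Answer: -3.2093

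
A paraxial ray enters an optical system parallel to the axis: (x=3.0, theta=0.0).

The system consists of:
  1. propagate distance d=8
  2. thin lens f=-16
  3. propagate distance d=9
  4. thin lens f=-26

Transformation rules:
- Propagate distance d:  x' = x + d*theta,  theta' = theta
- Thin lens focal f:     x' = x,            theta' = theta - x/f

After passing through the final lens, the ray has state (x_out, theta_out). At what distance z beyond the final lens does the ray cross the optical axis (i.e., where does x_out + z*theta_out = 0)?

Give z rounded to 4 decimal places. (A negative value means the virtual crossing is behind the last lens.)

Initial: x=3.0000 theta=0.0000
After 1 (propagate distance d=8): x=3.0000 theta=0.0000
After 2 (thin lens f=-16): x=3.0000 theta=0.1875
After 3 (propagate distance d=9): x=4.6875 theta=0.1875
After 4 (thin lens f=-26): x=4.6875 theta=153/416 (≈0.3678)
z_focus = -x_out/theta_out = -(4.6875)/(153/416) = -650/51 ≈ -12.7451
Rounded to 4 decimal places: z = -12.7451

Answer: -12.7451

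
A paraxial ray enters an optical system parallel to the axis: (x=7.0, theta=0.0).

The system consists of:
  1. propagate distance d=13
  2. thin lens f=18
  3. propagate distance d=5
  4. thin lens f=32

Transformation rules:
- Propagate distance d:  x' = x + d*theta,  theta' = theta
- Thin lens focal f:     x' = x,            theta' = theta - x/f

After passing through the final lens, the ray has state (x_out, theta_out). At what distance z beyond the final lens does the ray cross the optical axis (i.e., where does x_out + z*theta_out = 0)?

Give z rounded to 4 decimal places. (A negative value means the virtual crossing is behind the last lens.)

Answer: 9.2444

Derivation:
Initial: x=7.0000 theta=0.0000
After 1 (propagate distance d=13): x=7.0000 theta=0.0000
After 2 (thin lens f=18): x=7.0000 theta=-7/18 (≈-0.3889)
After 3 (propagate distance d=5): x=91/18 (≈5.0556) theta=-7/18 (≈-0.3889)
After 4 (thin lens f=32): x=91/18 (≈5.0556) theta=-35/64 (≈-0.5469)
z_focus = -x_out/theta_out = -(91/18)/(-35/64) = 416/45 ≈ 9.2444
Rounded to 4 decimal places: z = 9.2444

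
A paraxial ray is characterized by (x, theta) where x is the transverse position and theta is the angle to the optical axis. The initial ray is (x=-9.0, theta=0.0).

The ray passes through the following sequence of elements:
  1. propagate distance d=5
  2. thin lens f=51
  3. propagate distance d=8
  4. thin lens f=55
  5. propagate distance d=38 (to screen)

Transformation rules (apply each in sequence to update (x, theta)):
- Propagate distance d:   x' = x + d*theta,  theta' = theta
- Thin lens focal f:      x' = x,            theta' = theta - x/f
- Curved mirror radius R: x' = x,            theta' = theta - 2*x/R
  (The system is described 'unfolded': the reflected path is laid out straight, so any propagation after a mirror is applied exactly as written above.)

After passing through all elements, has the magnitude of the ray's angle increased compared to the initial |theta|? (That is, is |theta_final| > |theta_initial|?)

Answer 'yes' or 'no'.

Answer: yes

Derivation:
Initial: x=-9.0000 theta=0.0000
After 1 (propagate distance d=5): x=-9.0000 theta=0.0000
After 2 (thin lens f=51): x=-9.0000 theta=3/17 (≈0.1765)
After 3 (propagate distance d=8): x=-129/17 (≈-7.5882) theta=3/17 (≈0.1765)
After 4 (thin lens f=55): x=-129/17 (≈-7.5882) theta=294/935 (≈0.3144)
After 5 (propagate distance d=38 (to screen)): x=4077/935 (≈4.3604) theta=294/935 (≈0.3144)
|theta_initial|=0.0000 |theta_final|=294/935 (≈0.3144) -> increased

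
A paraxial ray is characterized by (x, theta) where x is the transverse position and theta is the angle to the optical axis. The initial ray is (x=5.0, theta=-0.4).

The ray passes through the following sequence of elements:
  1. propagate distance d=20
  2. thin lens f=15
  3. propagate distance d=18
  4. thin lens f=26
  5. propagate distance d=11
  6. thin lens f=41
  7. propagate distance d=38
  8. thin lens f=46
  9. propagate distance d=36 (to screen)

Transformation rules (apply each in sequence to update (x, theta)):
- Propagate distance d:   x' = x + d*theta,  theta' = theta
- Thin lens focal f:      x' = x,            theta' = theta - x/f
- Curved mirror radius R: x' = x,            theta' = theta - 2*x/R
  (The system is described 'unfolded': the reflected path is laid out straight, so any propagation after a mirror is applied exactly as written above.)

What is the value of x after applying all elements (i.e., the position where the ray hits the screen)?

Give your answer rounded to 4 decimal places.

Initial: x=5.0000 theta=-0.4000
After 1 (propagate distance d=20): x=-3.0000 theta=-0.4000
After 2 (thin lens f=15): x=-3.0000 theta=-0.2000
After 3 (propagate distance d=18): x=-6.6000 theta=-0.2000
After 4 (thin lens f=26): x=-6.6000 theta=7/130 (≈0.0538)
After 5 (propagate distance d=11): x=-781/130 (≈-6.0077) theta=7/130 (≈0.0538)
After 6 (thin lens f=41): x=-781/130 (≈-6.0077) theta=534/2665 (≈0.2004)
After 7 (propagate distance d=38): x=8563/5330 (≈1.6066) theta=534/2665 (≈0.2004)
After 8 (thin lens f=46): x=8563/5330 (≈1.6066) theta=8113/49036 (≈0.1654)
After 9 (propagate distance d=36 (to screen)): x=927119/122590 (≈7.5628) theta=8113/49036 (≈0.1654)
Rounded to 4 decimal places: x = 7.5628

Answer: 7.5628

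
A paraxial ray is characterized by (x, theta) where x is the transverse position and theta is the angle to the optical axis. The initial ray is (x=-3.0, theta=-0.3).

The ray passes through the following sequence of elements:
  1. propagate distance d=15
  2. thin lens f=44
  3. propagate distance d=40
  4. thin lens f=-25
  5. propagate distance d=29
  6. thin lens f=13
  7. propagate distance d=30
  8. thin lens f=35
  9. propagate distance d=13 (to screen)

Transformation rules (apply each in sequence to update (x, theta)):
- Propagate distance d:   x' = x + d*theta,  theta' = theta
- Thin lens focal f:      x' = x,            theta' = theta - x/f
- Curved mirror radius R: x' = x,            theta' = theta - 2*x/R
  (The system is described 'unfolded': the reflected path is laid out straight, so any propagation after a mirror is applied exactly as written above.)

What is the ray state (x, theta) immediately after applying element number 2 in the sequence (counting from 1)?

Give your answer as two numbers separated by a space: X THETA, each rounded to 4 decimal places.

Answer: -7.5000 -0.1295

Derivation:
Initial: x=-3.0000 theta=-0.3000
After 1 (propagate distance d=15): x=-7.5000 theta=-0.3000
After 2 (thin lens f=44): x=-7.5000 theta=-57/440 (≈-0.1295)
Rounded to 4 decimal places: x = -7.5000, theta = -0.1295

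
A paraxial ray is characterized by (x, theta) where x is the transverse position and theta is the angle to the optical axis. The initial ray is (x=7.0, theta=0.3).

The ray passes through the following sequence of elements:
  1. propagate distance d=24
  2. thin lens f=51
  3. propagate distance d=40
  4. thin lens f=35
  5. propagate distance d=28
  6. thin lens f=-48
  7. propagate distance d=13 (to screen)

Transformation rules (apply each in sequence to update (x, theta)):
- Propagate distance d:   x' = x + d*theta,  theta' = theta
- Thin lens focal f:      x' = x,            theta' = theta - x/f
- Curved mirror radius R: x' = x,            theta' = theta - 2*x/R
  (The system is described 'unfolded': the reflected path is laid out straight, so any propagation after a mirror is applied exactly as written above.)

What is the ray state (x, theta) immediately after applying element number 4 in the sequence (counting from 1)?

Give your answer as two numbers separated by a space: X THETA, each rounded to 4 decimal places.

Initial: x=7.0000 theta=0.3000
After 1 (propagate distance d=24): x=14.2000 theta=0.3000
After 2 (thin lens f=51): x=14.2000 theta=11/510 (≈0.0216)
After 3 (propagate distance d=40): x=3841/255 (≈15.0627) theta=11/510 (≈0.0216)
After 4 (thin lens f=35): x=3841/255 (≈15.0627) theta=-7297/17850 (≈-0.4088)
Rounded to 4 decimal places: x = 15.0627, theta = -0.4088

Answer: 15.0627 -0.4088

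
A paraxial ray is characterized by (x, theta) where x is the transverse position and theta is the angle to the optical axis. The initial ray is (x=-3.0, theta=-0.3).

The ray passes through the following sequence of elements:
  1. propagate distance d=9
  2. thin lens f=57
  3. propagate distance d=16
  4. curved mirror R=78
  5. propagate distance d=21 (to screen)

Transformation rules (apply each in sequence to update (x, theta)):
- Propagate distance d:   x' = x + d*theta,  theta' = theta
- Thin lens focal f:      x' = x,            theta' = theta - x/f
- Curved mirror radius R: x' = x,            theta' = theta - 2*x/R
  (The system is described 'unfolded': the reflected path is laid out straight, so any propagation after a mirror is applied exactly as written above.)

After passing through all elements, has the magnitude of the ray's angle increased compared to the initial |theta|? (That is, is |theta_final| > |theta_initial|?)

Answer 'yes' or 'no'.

Initial: x=-3.0000 theta=-0.3000
After 1 (propagate distance d=9): x=-5.7000 theta=-0.3000
After 2 (thin lens f=57): x=-5.7000 theta=-0.2000
After 3 (propagate distance d=16): x=-8.9000 theta=-0.2000
After 4 (curved mirror R=78): x=-8.9000 theta=11/390 (≈0.0282)
After 5 (propagate distance d=21 (to screen)): x=-108/13 (≈-8.3077) theta=11/390 (≈0.0282)
|theta_initial|=0.3000 |theta_final|=11/390 (≈0.0282) -> not increased

Answer: no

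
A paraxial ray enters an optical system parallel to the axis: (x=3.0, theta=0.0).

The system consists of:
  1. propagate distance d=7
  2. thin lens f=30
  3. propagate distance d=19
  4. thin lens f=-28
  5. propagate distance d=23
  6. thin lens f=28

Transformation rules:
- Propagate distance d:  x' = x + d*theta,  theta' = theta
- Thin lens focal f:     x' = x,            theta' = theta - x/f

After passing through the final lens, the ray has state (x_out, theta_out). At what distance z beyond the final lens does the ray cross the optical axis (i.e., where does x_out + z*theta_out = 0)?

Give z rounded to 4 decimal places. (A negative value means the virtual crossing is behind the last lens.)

Initial: x=3.0000 theta=0.0000
After 1 (propagate distance d=7): x=3.0000 theta=0.0000
After 2 (thin lens f=30): x=3.0000 theta=-0.1000
After 3 (propagate distance d=19): x=1.1000 theta=-0.1000
After 4 (thin lens f=-28): x=1.1000 theta=-17/280 (≈-0.0607)
After 5 (propagate distance d=23): x=-83/280 (≈-0.2964) theta=-17/280 (≈-0.0607)
After 6 (thin lens f=28): x=-83/280 (≈-0.2964) theta=-393/7840 (≈-0.0501)
z_focus = -x_out/theta_out = -(-83/280)/(-393/7840) = -2324/393 ≈ -5.9135
Rounded to 4 decimal places: z = -5.9135

Answer: -5.9135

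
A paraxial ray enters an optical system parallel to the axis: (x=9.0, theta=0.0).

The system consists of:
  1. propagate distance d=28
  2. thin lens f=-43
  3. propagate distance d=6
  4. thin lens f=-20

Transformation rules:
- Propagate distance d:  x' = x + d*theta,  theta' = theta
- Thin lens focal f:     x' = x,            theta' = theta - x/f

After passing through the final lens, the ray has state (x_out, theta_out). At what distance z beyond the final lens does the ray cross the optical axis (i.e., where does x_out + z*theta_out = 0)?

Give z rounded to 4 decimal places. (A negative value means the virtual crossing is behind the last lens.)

Initial: x=9.0000 theta=0.0000
After 1 (propagate distance d=28): x=9.0000 theta=0.0000
After 2 (thin lens f=-43): x=9.0000 theta=9/43 (≈0.2093)
After 3 (propagate distance d=6): x=441/43 (≈10.2558) theta=9/43 (≈0.2093)
After 4 (thin lens f=-20): x=441/43 (≈10.2558) theta=621/860 (≈0.7221)
z_focus = -x_out/theta_out = -(441/43)/(621/860) = -980/69 ≈ -14.2029
Rounded to 4 decimal places: z = -14.2029

Answer: -14.2029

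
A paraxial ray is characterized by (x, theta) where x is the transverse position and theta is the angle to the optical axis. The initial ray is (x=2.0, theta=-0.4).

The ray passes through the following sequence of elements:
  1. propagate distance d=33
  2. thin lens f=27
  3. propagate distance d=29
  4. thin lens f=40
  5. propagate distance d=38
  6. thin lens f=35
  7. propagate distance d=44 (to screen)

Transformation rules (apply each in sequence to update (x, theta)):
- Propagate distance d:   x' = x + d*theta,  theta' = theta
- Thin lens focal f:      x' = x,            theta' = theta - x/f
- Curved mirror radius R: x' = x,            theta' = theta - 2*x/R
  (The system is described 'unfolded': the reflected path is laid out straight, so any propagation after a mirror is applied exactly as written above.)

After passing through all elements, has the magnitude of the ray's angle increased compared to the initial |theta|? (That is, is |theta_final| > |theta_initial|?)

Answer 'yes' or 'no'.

Initial: x=2.0000 theta=-0.4000
After 1 (propagate distance d=33): x=-11.2000 theta=-0.4000
After 2 (thin lens f=27): x=-11.2000 theta=2/135 (≈0.0148)
After 3 (propagate distance d=29): x=-1454/135 (≈-10.7704) theta=2/135 (≈0.0148)
After 4 (thin lens f=40): x=-1454/135 (≈-10.7704) theta=767/2700 (≈0.2841)
After 5 (propagate distance d=38): x=11/450 (≈0.0244) theta=767/2700 (≈0.2841)
After 6 (thin lens f=35): x=11/450 (≈0.0244) theta=26779/94500 (≈0.2834)
After 7 (propagate distance d=44 (to screen)): x=590293/47250 (≈12.4930) theta=26779/94500 (≈0.2834)
|theta_initial|=0.4000 |theta_final|=26779/94500 (≈0.2834) -> not increased

Answer: no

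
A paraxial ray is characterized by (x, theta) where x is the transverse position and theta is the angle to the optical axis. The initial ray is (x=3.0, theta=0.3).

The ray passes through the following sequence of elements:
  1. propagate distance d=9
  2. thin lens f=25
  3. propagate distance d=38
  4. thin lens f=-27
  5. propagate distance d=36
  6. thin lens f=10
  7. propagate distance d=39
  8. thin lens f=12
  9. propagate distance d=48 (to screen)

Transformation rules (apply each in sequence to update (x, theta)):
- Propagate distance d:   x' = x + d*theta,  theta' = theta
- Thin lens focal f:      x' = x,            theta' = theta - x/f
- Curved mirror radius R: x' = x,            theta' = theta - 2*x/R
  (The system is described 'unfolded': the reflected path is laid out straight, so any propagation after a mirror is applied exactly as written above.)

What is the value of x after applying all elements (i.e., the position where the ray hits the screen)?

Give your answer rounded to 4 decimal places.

Answer: 60.3497

Derivation:
Initial: x=3.0000 theta=0.3000
After 1 (propagate distance d=9): x=5.7000 theta=0.3000
After 2 (thin lens f=25): x=5.7000 theta=0.0720
After 3 (propagate distance d=38): x=8.4360 theta=0.0720
After 4 (thin lens f=-27): x=8.4360 theta=173/450 (≈0.3844)
After 5 (propagate distance d=36): x=22.2760 theta=173/450 (≈0.3844)
After 6 (thin lens f=10): x=22.2760 theta=-41471/22500 (≈-1.8432)
After 7 (propagate distance d=39): x=-372053/7500 (≈-49.6071) theta=-41471/22500 (≈-1.8432)
After 8 (thin lens f=12): x=-372053/7500 (≈-49.6071) theta=68723/30000 (≈2.2908)
After 9 (propagate distance d=48 (to screen)): x=452623/7500 (≈60.3497) theta=68723/30000 (≈2.2908)
Rounded to 4 decimal places: x = 60.3497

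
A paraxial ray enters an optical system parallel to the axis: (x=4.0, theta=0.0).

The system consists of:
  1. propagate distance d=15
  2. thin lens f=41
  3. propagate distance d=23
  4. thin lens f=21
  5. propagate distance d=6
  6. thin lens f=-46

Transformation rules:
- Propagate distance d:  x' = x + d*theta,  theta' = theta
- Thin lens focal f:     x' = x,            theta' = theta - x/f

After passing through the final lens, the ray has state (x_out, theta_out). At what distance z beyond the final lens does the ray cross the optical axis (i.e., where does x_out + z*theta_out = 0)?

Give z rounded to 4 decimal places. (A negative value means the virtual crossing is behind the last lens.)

Answer: 4.0145

Derivation:
Initial: x=4.0000 theta=0.0000
After 1 (propagate distance d=15): x=4.0000 theta=0.0000
After 2 (thin lens f=41): x=4.0000 theta=-4/41 (≈-0.0976)
After 3 (propagate distance d=23): x=72/41 (≈1.7561) theta=-4/41 (≈-0.0976)
After 4 (thin lens f=21): x=72/41 (≈1.7561) theta=-52/287 (≈-0.1812)
After 5 (propagate distance d=6): x=192/287 (≈0.6690) theta=-52/287 (≈-0.1812)
After 6 (thin lens f=-46): x=192/287 (≈0.6690) theta=-1100/6601 (≈-0.1666)
z_focus = -x_out/theta_out = -(192/287)/(-1100/6601) = 1104/275 ≈ 4.0145
Rounded to 4 decimal places: z = 4.0145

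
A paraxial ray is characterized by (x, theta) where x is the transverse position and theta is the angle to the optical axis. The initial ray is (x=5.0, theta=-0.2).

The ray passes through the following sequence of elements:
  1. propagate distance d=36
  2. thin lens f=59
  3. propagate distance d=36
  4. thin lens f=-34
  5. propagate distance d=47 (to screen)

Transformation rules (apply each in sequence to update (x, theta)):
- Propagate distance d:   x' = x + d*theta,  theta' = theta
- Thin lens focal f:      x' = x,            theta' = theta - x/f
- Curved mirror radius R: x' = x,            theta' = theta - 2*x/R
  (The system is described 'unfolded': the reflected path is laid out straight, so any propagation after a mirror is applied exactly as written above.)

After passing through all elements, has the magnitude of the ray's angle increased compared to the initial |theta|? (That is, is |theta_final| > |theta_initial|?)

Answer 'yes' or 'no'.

Answer: yes

Derivation:
Initial: x=5.0000 theta=-0.2000
After 1 (propagate distance d=36): x=-2.2000 theta=-0.2000
After 2 (thin lens f=59): x=-2.2000 theta=-48/295 (≈-0.1627)
After 3 (propagate distance d=36): x=-2377/295 (≈-8.0576) theta=-48/295 (≈-0.1627)
After 4 (thin lens f=-34): x=-2377/295 (≈-8.0576) theta=-4009/10030 (≈-0.3997)
After 5 (propagate distance d=47 (to screen)): x=-269241/10030 (≈-26.8436) theta=-4009/10030 (≈-0.3997)
|theta_initial|=0.2000 |theta_final|=4009/10030 (≈0.3997) -> increased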